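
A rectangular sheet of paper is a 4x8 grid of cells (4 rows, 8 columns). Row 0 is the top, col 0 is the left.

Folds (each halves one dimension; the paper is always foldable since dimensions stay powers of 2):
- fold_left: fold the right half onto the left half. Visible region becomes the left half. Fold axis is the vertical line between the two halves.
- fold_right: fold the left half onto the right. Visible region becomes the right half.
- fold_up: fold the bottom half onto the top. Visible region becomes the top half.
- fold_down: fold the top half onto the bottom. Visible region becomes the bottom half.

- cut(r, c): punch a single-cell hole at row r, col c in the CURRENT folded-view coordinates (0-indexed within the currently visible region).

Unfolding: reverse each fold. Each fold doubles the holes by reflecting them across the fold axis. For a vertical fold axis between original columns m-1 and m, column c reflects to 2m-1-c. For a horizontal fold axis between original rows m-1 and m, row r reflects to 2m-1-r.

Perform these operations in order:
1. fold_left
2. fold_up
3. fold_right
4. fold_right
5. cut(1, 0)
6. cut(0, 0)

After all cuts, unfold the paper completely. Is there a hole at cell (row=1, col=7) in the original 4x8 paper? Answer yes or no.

Op 1 fold_left: fold axis v@4; visible region now rows[0,4) x cols[0,4) = 4x4
Op 2 fold_up: fold axis h@2; visible region now rows[0,2) x cols[0,4) = 2x4
Op 3 fold_right: fold axis v@2; visible region now rows[0,2) x cols[2,4) = 2x2
Op 4 fold_right: fold axis v@3; visible region now rows[0,2) x cols[3,4) = 2x1
Op 5 cut(1, 0): punch at orig (1,3); cuts so far [(1, 3)]; region rows[0,2) x cols[3,4) = 2x1
Op 6 cut(0, 0): punch at orig (0,3); cuts so far [(0, 3), (1, 3)]; region rows[0,2) x cols[3,4) = 2x1
Unfold 1 (reflect across v@3): 4 holes -> [(0, 2), (0, 3), (1, 2), (1, 3)]
Unfold 2 (reflect across v@2): 8 holes -> [(0, 0), (0, 1), (0, 2), (0, 3), (1, 0), (1, 1), (1, 2), (1, 3)]
Unfold 3 (reflect across h@2): 16 holes -> [(0, 0), (0, 1), (0, 2), (0, 3), (1, 0), (1, 1), (1, 2), (1, 3), (2, 0), (2, 1), (2, 2), (2, 3), (3, 0), (3, 1), (3, 2), (3, 3)]
Unfold 4 (reflect across v@4): 32 holes -> [(0, 0), (0, 1), (0, 2), (0, 3), (0, 4), (0, 5), (0, 6), (0, 7), (1, 0), (1, 1), (1, 2), (1, 3), (1, 4), (1, 5), (1, 6), (1, 7), (2, 0), (2, 1), (2, 2), (2, 3), (2, 4), (2, 5), (2, 6), (2, 7), (3, 0), (3, 1), (3, 2), (3, 3), (3, 4), (3, 5), (3, 6), (3, 7)]
Holes: [(0, 0), (0, 1), (0, 2), (0, 3), (0, 4), (0, 5), (0, 6), (0, 7), (1, 0), (1, 1), (1, 2), (1, 3), (1, 4), (1, 5), (1, 6), (1, 7), (2, 0), (2, 1), (2, 2), (2, 3), (2, 4), (2, 5), (2, 6), (2, 7), (3, 0), (3, 1), (3, 2), (3, 3), (3, 4), (3, 5), (3, 6), (3, 7)]

Answer: yes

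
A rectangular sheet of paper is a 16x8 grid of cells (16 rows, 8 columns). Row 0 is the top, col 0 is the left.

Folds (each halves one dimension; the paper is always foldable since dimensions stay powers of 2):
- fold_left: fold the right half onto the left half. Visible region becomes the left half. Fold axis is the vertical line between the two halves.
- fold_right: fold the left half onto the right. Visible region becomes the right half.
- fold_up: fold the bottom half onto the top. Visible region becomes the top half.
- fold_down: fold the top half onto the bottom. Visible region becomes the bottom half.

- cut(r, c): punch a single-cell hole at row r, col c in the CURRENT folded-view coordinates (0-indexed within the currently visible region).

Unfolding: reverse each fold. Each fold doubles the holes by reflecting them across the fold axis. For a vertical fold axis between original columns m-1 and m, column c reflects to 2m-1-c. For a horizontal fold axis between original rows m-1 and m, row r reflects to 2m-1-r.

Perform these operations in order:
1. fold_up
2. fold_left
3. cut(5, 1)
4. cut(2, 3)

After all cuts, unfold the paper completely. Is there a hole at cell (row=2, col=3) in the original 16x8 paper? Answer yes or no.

Answer: yes

Derivation:
Op 1 fold_up: fold axis h@8; visible region now rows[0,8) x cols[0,8) = 8x8
Op 2 fold_left: fold axis v@4; visible region now rows[0,8) x cols[0,4) = 8x4
Op 3 cut(5, 1): punch at orig (5,1); cuts so far [(5, 1)]; region rows[0,8) x cols[0,4) = 8x4
Op 4 cut(2, 3): punch at orig (2,3); cuts so far [(2, 3), (5, 1)]; region rows[0,8) x cols[0,4) = 8x4
Unfold 1 (reflect across v@4): 4 holes -> [(2, 3), (2, 4), (5, 1), (5, 6)]
Unfold 2 (reflect across h@8): 8 holes -> [(2, 3), (2, 4), (5, 1), (5, 6), (10, 1), (10, 6), (13, 3), (13, 4)]
Holes: [(2, 3), (2, 4), (5, 1), (5, 6), (10, 1), (10, 6), (13, 3), (13, 4)]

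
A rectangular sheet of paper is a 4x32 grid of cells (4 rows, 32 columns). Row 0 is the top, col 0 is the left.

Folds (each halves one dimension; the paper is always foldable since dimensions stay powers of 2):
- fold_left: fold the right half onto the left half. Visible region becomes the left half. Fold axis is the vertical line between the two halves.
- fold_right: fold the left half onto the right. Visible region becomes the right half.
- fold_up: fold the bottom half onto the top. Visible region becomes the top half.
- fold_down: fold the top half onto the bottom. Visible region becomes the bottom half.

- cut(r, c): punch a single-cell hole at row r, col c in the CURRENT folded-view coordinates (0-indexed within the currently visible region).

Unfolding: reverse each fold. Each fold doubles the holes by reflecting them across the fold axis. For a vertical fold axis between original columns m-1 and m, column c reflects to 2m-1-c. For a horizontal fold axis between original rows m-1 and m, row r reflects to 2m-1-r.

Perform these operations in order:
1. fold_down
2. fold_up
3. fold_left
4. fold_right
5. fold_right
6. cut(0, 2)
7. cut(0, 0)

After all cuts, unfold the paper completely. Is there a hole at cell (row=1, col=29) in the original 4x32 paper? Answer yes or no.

Answer: no

Derivation:
Op 1 fold_down: fold axis h@2; visible region now rows[2,4) x cols[0,32) = 2x32
Op 2 fold_up: fold axis h@3; visible region now rows[2,3) x cols[0,32) = 1x32
Op 3 fold_left: fold axis v@16; visible region now rows[2,3) x cols[0,16) = 1x16
Op 4 fold_right: fold axis v@8; visible region now rows[2,3) x cols[8,16) = 1x8
Op 5 fold_right: fold axis v@12; visible region now rows[2,3) x cols[12,16) = 1x4
Op 6 cut(0, 2): punch at orig (2,14); cuts so far [(2, 14)]; region rows[2,3) x cols[12,16) = 1x4
Op 7 cut(0, 0): punch at orig (2,12); cuts so far [(2, 12), (2, 14)]; region rows[2,3) x cols[12,16) = 1x4
Unfold 1 (reflect across v@12): 4 holes -> [(2, 9), (2, 11), (2, 12), (2, 14)]
Unfold 2 (reflect across v@8): 8 holes -> [(2, 1), (2, 3), (2, 4), (2, 6), (2, 9), (2, 11), (2, 12), (2, 14)]
Unfold 3 (reflect across v@16): 16 holes -> [(2, 1), (2, 3), (2, 4), (2, 6), (2, 9), (2, 11), (2, 12), (2, 14), (2, 17), (2, 19), (2, 20), (2, 22), (2, 25), (2, 27), (2, 28), (2, 30)]
Unfold 4 (reflect across h@3): 32 holes -> [(2, 1), (2, 3), (2, 4), (2, 6), (2, 9), (2, 11), (2, 12), (2, 14), (2, 17), (2, 19), (2, 20), (2, 22), (2, 25), (2, 27), (2, 28), (2, 30), (3, 1), (3, 3), (3, 4), (3, 6), (3, 9), (3, 11), (3, 12), (3, 14), (3, 17), (3, 19), (3, 20), (3, 22), (3, 25), (3, 27), (3, 28), (3, 30)]
Unfold 5 (reflect across h@2): 64 holes -> [(0, 1), (0, 3), (0, 4), (0, 6), (0, 9), (0, 11), (0, 12), (0, 14), (0, 17), (0, 19), (0, 20), (0, 22), (0, 25), (0, 27), (0, 28), (0, 30), (1, 1), (1, 3), (1, 4), (1, 6), (1, 9), (1, 11), (1, 12), (1, 14), (1, 17), (1, 19), (1, 20), (1, 22), (1, 25), (1, 27), (1, 28), (1, 30), (2, 1), (2, 3), (2, 4), (2, 6), (2, 9), (2, 11), (2, 12), (2, 14), (2, 17), (2, 19), (2, 20), (2, 22), (2, 25), (2, 27), (2, 28), (2, 30), (3, 1), (3, 3), (3, 4), (3, 6), (3, 9), (3, 11), (3, 12), (3, 14), (3, 17), (3, 19), (3, 20), (3, 22), (3, 25), (3, 27), (3, 28), (3, 30)]
Holes: [(0, 1), (0, 3), (0, 4), (0, 6), (0, 9), (0, 11), (0, 12), (0, 14), (0, 17), (0, 19), (0, 20), (0, 22), (0, 25), (0, 27), (0, 28), (0, 30), (1, 1), (1, 3), (1, 4), (1, 6), (1, 9), (1, 11), (1, 12), (1, 14), (1, 17), (1, 19), (1, 20), (1, 22), (1, 25), (1, 27), (1, 28), (1, 30), (2, 1), (2, 3), (2, 4), (2, 6), (2, 9), (2, 11), (2, 12), (2, 14), (2, 17), (2, 19), (2, 20), (2, 22), (2, 25), (2, 27), (2, 28), (2, 30), (3, 1), (3, 3), (3, 4), (3, 6), (3, 9), (3, 11), (3, 12), (3, 14), (3, 17), (3, 19), (3, 20), (3, 22), (3, 25), (3, 27), (3, 28), (3, 30)]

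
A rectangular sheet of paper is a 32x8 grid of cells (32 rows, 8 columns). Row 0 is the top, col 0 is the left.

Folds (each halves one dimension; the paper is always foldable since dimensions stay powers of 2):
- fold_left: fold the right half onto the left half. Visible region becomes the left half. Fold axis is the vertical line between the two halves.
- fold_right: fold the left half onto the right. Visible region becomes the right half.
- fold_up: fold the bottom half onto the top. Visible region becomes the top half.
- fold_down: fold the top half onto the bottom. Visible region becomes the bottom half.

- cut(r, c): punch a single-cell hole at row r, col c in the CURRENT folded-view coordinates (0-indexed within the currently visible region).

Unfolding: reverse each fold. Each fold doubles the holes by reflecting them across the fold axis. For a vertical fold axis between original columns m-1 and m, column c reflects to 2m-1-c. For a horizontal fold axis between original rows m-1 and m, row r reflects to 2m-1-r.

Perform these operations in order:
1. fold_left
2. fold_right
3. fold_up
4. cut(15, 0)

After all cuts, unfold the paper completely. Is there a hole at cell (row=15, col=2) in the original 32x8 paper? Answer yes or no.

Op 1 fold_left: fold axis v@4; visible region now rows[0,32) x cols[0,4) = 32x4
Op 2 fold_right: fold axis v@2; visible region now rows[0,32) x cols[2,4) = 32x2
Op 3 fold_up: fold axis h@16; visible region now rows[0,16) x cols[2,4) = 16x2
Op 4 cut(15, 0): punch at orig (15,2); cuts so far [(15, 2)]; region rows[0,16) x cols[2,4) = 16x2
Unfold 1 (reflect across h@16): 2 holes -> [(15, 2), (16, 2)]
Unfold 2 (reflect across v@2): 4 holes -> [(15, 1), (15, 2), (16, 1), (16, 2)]
Unfold 3 (reflect across v@4): 8 holes -> [(15, 1), (15, 2), (15, 5), (15, 6), (16, 1), (16, 2), (16, 5), (16, 6)]
Holes: [(15, 1), (15, 2), (15, 5), (15, 6), (16, 1), (16, 2), (16, 5), (16, 6)]

Answer: yes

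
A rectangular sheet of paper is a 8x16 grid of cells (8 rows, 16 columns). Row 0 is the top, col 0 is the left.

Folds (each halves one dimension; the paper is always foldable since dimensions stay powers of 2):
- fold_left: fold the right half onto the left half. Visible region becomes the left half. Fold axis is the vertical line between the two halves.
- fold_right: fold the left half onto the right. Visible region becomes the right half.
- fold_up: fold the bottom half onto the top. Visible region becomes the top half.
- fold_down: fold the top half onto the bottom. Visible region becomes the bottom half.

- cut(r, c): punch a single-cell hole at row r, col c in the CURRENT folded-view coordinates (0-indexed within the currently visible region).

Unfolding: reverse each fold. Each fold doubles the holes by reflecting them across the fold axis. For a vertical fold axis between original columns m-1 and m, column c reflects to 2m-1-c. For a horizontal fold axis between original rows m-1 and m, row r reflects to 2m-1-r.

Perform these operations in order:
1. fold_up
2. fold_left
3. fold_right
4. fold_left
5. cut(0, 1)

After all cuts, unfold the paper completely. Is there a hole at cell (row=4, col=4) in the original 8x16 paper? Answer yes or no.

Op 1 fold_up: fold axis h@4; visible region now rows[0,4) x cols[0,16) = 4x16
Op 2 fold_left: fold axis v@8; visible region now rows[0,4) x cols[0,8) = 4x8
Op 3 fold_right: fold axis v@4; visible region now rows[0,4) x cols[4,8) = 4x4
Op 4 fold_left: fold axis v@6; visible region now rows[0,4) x cols[4,6) = 4x2
Op 5 cut(0, 1): punch at orig (0,5); cuts so far [(0, 5)]; region rows[0,4) x cols[4,6) = 4x2
Unfold 1 (reflect across v@6): 2 holes -> [(0, 5), (0, 6)]
Unfold 2 (reflect across v@4): 4 holes -> [(0, 1), (0, 2), (0, 5), (0, 6)]
Unfold 3 (reflect across v@8): 8 holes -> [(0, 1), (0, 2), (0, 5), (0, 6), (0, 9), (0, 10), (0, 13), (0, 14)]
Unfold 4 (reflect across h@4): 16 holes -> [(0, 1), (0, 2), (0, 5), (0, 6), (0, 9), (0, 10), (0, 13), (0, 14), (7, 1), (7, 2), (7, 5), (7, 6), (7, 9), (7, 10), (7, 13), (7, 14)]
Holes: [(0, 1), (0, 2), (0, 5), (0, 6), (0, 9), (0, 10), (0, 13), (0, 14), (7, 1), (7, 2), (7, 5), (7, 6), (7, 9), (7, 10), (7, 13), (7, 14)]

Answer: no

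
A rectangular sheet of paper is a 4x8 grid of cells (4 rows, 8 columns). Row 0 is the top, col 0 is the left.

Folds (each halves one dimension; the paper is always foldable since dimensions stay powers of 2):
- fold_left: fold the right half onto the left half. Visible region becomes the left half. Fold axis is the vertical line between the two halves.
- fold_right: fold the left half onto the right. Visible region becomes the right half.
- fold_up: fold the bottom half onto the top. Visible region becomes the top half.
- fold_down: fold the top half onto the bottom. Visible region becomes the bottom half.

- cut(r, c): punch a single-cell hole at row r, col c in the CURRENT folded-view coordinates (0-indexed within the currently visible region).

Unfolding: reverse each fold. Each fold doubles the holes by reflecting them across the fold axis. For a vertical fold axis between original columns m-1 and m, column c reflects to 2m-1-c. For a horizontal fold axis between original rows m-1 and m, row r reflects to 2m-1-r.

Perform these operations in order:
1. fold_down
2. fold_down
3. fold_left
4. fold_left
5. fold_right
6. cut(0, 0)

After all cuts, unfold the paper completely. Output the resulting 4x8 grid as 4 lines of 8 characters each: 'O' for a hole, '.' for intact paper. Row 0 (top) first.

Answer: OOOOOOOO
OOOOOOOO
OOOOOOOO
OOOOOOOO

Derivation:
Op 1 fold_down: fold axis h@2; visible region now rows[2,4) x cols[0,8) = 2x8
Op 2 fold_down: fold axis h@3; visible region now rows[3,4) x cols[0,8) = 1x8
Op 3 fold_left: fold axis v@4; visible region now rows[3,4) x cols[0,4) = 1x4
Op 4 fold_left: fold axis v@2; visible region now rows[3,4) x cols[0,2) = 1x2
Op 5 fold_right: fold axis v@1; visible region now rows[3,4) x cols[1,2) = 1x1
Op 6 cut(0, 0): punch at orig (3,1); cuts so far [(3, 1)]; region rows[3,4) x cols[1,2) = 1x1
Unfold 1 (reflect across v@1): 2 holes -> [(3, 0), (3, 1)]
Unfold 2 (reflect across v@2): 4 holes -> [(3, 0), (3, 1), (3, 2), (3, 3)]
Unfold 3 (reflect across v@4): 8 holes -> [(3, 0), (3, 1), (3, 2), (3, 3), (3, 4), (3, 5), (3, 6), (3, 7)]
Unfold 4 (reflect across h@3): 16 holes -> [(2, 0), (2, 1), (2, 2), (2, 3), (2, 4), (2, 5), (2, 6), (2, 7), (3, 0), (3, 1), (3, 2), (3, 3), (3, 4), (3, 5), (3, 6), (3, 7)]
Unfold 5 (reflect across h@2): 32 holes -> [(0, 0), (0, 1), (0, 2), (0, 3), (0, 4), (0, 5), (0, 6), (0, 7), (1, 0), (1, 1), (1, 2), (1, 3), (1, 4), (1, 5), (1, 6), (1, 7), (2, 0), (2, 1), (2, 2), (2, 3), (2, 4), (2, 5), (2, 6), (2, 7), (3, 0), (3, 1), (3, 2), (3, 3), (3, 4), (3, 5), (3, 6), (3, 7)]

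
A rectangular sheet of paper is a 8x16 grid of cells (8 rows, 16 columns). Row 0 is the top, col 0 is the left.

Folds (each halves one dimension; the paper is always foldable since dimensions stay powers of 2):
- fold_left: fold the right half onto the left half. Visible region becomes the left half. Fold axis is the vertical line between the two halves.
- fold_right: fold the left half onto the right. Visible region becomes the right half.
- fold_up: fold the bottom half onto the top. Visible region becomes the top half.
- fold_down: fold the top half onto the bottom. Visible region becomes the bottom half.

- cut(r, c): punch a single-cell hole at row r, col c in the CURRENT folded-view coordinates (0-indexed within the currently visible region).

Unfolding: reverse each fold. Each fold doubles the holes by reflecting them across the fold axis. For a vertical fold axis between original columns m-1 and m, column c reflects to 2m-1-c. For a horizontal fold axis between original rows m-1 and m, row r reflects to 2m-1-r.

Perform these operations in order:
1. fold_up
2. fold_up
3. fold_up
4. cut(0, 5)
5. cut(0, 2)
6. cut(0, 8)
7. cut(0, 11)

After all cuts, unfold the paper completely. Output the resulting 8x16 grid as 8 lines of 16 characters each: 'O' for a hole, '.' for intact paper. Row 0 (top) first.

Op 1 fold_up: fold axis h@4; visible region now rows[0,4) x cols[0,16) = 4x16
Op 2 fold_up: fold axis h@2; visible region now rows[0,2) x cols[0,16) = 2x16
Op 3 fold_up: fold axis h@1; visible region now rows[0,1) x cols[0,16) = 1x16
Op 4 cut(0, 5): punch at orig (0,5); cuts so far [(0, 5)]; region rows[0,1) x cols[0,16) = 1x16
Op 5 cut(0, 2): punch at orig (0,2); cuts so far [(0, 2), (0, 5)]; region rows[0,1) x cols[0,16) = 1x16
Op 6 cut(0, 8): punch at orig (0,8); cuts so far [(0, 2), (0, 5), (0, 8)]; region rows[0,1) x cols[0,16) = 1x16
Op 7 cut(0, 11): punch at orig (0,11); cuts so far [(0, 2), (0, 5), (0, 8), (0, 11)]; region rows[0,1) x cols[0,16) = 1x16
Unfold 1 (reflect across h@1): 8 holes -> [(0, 2), (0, 5), (0, 8), (0, 11), (1, 2), (1, 5), (1, 8), (1, 11)]
Unfold 2 (reflect across h@2): 16 holes -> [(0, 2), (0, 5), (0, 8), (0, 11), (1, 2), (1, 5), (1, 8), (1, 11), (2, 2), (2, 5), (2, 8), (2, 11), (3, 2), (3, 5), (3, 8), (3, 11)]
Unfold 3 (reflect across h@4): 32 holes -> [(0, 2), (0, 5), (0, 8), (0, 11), (1, 2), (1, 5), (1, 8), (1, 11), (2, 2), (2, 5), (2, 8), (2, 11), (3, 2), (3, 5), (3, 8), (3, 11), (4, 2), (4, 5), (4, 8), (4, 11), (5, 2), (5, 5), (5, 8), (5, 11), (6, 2), (6, 5), (6, 8), (6, 11), (7, 2), (7, 5), (7, 8), (7, 11)]

Answer: ..O..O..O..O....
..O..O..O..O....
..O..O..O..O....
..O..O..O..O....
..O..O..O..O....
..O..O..O..O....
..O..O..O..O....
..O..O..O..O....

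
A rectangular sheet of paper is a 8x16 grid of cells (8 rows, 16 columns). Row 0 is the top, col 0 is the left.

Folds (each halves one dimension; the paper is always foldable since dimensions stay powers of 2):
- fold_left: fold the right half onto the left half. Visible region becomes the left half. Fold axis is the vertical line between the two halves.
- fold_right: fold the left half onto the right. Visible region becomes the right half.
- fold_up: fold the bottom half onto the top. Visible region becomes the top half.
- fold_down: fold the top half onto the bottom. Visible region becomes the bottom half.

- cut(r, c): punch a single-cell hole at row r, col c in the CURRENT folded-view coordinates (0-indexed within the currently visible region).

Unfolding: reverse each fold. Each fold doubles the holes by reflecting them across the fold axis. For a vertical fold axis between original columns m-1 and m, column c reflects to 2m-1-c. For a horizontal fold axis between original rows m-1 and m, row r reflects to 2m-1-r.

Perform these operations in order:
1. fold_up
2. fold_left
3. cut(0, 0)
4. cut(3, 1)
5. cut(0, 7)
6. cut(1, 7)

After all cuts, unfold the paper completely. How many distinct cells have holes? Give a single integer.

Answer: 16

Derivation:
Op 1 fold_up: fold axis h@4; visible region now rows[0,4) x cols[0,16) = 4x16
Op 2 fold_left: fold axis v@8; visible region now rows[0,4) x cols[0,8) = 4x8
Op 3 cut(0, 0): punch at orig (0,0); cuts so far [(0, 0)]; region rows[0,4) x cols[0,8) = 4x8
Op 4 cut(3, 1): punch at orig (3,1); cuts so far [(0, 0), (3, 1)]; region rows[0,4) x cols[0,8) = 4x8
Op 5 cut(0, 7): punch at orig (0,7); cuts so far [(0, 0), (0, 7), (3, 1)]; region rows[0,4) x cols[0,8) = 4x8
Op 6 cut(1, 7): punch at orig (1,7); cuts so far [(0, 0), (0, 7), (1, 7), (3, 1)]; region rows[0,4) x cols[0,8) = 4x8
Unfold 1 (reflect across v@8): 8 holes -> [(0, 0), (0, 7), (0, 8), (0, 15), (1, 7), (1, 8), (3, 1), (3, 14)]
Unfold 2 (reflect across h@4): 16 holes -> [(0, 0), (0, 7), (0, 8), (0, 15), (1, 7), (1, 8), (3, 1), (3, 14), (4, 1), (4, 14), (6, 7), (6, 8), (7, 0), (7, 7), (7, 8), (7, 15)]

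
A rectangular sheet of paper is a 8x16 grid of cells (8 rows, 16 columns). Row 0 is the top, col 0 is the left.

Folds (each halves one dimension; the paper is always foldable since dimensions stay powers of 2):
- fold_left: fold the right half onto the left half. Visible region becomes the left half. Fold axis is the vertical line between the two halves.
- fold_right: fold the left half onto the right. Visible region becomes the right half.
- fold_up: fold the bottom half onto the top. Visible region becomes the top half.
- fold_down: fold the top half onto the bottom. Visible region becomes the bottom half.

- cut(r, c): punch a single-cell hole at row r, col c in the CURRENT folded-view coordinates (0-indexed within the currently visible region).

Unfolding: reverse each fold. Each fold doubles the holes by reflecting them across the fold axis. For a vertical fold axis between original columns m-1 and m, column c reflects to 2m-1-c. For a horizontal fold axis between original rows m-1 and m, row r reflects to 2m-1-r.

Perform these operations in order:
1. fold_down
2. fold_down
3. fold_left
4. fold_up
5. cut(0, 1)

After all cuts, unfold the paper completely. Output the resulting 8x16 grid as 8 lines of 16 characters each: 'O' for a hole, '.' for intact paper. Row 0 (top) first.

Op 1 fold_down: fold axis h@4; visible region now rows[4,8) x cols[0,16) = 4x16
Op 2 fold_down: fold axis h@6; visible region now rows[6,8) x cols[0,16) = 2x16
Op 3 fold_left: fold axis v@8; visible region now rows[6,8) x cols[0,8) = 2x8
Op 4 fold_up: fold axis h@7; visible region now rows[6,7) x cols[0,8) = 1x8
Op 5 cut(0, 1): punch at orig (6,1); cuts so far [(6, 1)]; region rows[6,7) x cols[0,8) = 1x8
Unfold 1 (reflect across h@7): 2 holes -> [(6, 1), (7, 1)]
Unfold 2 (reflect across v@8): 4 holes -> [(6, 1), (6, 14), (7, 1), (7, 14)]
Unfold 3 (reflect across h@6): 8 holes -> [(4, 1), (4, 14), (5, 1), (5, 14), (6, 1), (6, 14), (7, 1), (7, 14)]
Unfold 4 (reflect across h@4): 16 holes -> [(0, 1), (0, 14), (1, 1), (1, 14), (2, 1), (2, 14), (3, 1), (3, 14), (4, 1), (4, 14), (5, 1), (5, 14), (6, 1), (6, 14), (7, 1), (7, 14)]

Answer: .O............O.
.O............O.
.O............O.
.O............O.
.O............O.
.O............O.
.O............O.
.O............O.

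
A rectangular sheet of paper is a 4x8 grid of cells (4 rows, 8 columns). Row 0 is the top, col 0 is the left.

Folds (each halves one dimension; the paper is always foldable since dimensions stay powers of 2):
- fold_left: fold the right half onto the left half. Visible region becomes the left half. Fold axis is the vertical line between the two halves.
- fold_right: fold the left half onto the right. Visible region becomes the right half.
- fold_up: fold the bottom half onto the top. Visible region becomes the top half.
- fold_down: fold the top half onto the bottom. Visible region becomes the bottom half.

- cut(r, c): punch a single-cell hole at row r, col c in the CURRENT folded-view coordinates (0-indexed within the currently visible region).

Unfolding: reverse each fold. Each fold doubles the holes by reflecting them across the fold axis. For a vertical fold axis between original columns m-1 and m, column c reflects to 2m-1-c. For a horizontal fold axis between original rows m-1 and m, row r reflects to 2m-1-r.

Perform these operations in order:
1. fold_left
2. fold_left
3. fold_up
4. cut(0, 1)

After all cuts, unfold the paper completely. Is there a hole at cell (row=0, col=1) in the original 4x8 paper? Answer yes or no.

Op 1 fold_left: fold axis v@4; visible region now rows[0,4) x cols[0,4) = 4x4
Op 2 fold_left: fold axis v@2; visible region now rows[0,4) x cols[0,2) = 4x2
Op 3 fold_up: fold axis h@2; visible region now rows[0,2) x cols[0,2) = 2x2
Op 4 cut(0, 1): punch at orig (0,1); cuts so far [(0, 1)]; region rows[0,2) x cols[0,2) = 2x2
Unfold 1 (reflect across h@2): 2 holes -> [(0, 1), (3, 1)]
Unfold 2 (reflect across v@2): 4 holes -> [(0, 1), (0, 2), (3, 1), (3, 2)]
Unfold 3 (reflect across v@4): 8 holes -> [(0, 1), (0, 2), (0, 5), (0, 6), (3, 1), (3, 2), (3, 5), (3, 6)]
Holes: [(0, 1), (0, 2), (0, 5), (0, 6), (3, 1), (3, 2), (3, 5), (3, 6)]

Answer: yes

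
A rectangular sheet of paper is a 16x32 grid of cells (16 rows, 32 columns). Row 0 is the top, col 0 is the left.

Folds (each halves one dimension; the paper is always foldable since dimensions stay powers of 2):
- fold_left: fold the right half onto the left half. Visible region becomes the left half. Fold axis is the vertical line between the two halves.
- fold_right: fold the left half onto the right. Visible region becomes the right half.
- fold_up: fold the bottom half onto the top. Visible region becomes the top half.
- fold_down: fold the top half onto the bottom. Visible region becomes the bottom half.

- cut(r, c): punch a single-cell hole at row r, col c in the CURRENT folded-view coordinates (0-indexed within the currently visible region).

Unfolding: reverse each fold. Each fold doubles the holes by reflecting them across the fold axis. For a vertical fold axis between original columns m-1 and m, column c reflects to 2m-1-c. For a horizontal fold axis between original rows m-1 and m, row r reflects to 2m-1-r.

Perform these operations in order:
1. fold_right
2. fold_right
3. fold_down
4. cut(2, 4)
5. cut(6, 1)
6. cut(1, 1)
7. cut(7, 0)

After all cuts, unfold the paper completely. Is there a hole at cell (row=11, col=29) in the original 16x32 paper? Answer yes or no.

Op 1 fold_right: fold axis v@16; visible region now rows[0,16) x cols[16,32) = 16x16
Op 2 fold_right: fold axis v@24; visible region now rows[0,16) x cols[24,32) = 16x8
Op 3 fold_down: fold axis h@8; visible region now rows[8,16) x cols[24,32) = 8x8
Op 4 cut(2, 4): punch at orig (10,28); cuts so far [(10, 28)]; region rows[8,16) x cols[24,32) = 8x8
Op 5 cut(6, 1): punch at orig (14,25); cuts so far [(10, 28), (14, 25)]; region rows[8,16) x cols[24,32) = 8x8
Op 6 cut(1, 1): punch at orig (9,25); cuts so far [(9, 25), (10, 28), (14, 25)]; region rows[8,16) x cols[24,32) = 8x8
Op 7 cut(7, 0): punch at orig (15,24); cuts so far [(9, 25), (10, 28), (14, 25), (15, 24)]; region rows[8,16) x cols[24,32) = 8x8
Unfold 1 (reflect across h@8): 8 holes -> [(0, 24), (1, 25), (5, 28), (6, 25), (9, 25), (10, 28), (14, 25), (15, 24)]
Unfold 2 (reflect across v@24): 16 holes -> [(0, 23), (0, 24), (1, 22), (1, 25), (5, 19), (5, 28), (6, 22), (6, 25), (9, 22), (9, 25), (10, 19), (10, 28), (14, 22), (14, 25), (15, 23), (15, 24)]
Unfold 3 (reflect across v@16): 32 holes -> [(0, 7), (0, 8), (0, 23), (0, 24), (1, 6), (1, 9), (1, 22), (1, 25), (5, 3), (5, 12), (5, 19), (5, 28), (6, 6), (6, 9), (6, 22), (6, 25), (9, 6), (9, 9), (9, 22), (9, 25), (10, 3), (10, 12), (10, 19), (10, 28), (14, 6), (14, 9), (14, 22), (14, 25), (15, 7), (15, 8), (15, 23), (15, 24)]
Holes: [(0, 7), (0, 8), (0, 23), (0, 24), (1, 6), (1, 9), (1, 22), (1, 25), (5, 3), (5, 12), (5, 19), (5, 28), (6, 6), (6, 9), (6, 22), (6, 25), (9, 6), (9, 9), (9, 22), (9, 25), (10, 3), (10, 12), (10, 19), (10, 28), (14, 6), (14, 9), (14, 22), (14, 25), (15, 7), (15, 8), (15, 23), (15, 24)]

Answer: no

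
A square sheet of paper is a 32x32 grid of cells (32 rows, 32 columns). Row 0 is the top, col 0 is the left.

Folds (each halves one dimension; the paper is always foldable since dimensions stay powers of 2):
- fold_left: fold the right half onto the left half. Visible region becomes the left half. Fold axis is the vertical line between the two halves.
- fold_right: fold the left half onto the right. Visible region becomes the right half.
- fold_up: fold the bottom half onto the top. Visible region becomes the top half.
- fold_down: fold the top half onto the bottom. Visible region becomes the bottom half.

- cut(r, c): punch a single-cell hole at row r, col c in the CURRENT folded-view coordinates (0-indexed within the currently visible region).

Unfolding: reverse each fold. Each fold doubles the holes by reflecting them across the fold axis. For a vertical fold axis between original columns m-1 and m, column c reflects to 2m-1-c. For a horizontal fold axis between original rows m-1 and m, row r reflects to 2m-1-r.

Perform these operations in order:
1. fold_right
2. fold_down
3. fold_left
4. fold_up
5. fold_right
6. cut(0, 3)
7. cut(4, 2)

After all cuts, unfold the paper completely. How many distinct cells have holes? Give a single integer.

Answer: 64

Derivation:
Op 1 fold_right: fold axis v@16; visible region now rows[0,32) x cols[16,32) = 32x16
Op 2 fold_down: fold axis h@16; visible region now rows[16,32) x cols[16,32) = 16x16
Op 3 fold_left: fold axis v@24; visible region now rows[16,32) x cols[16,24) = 16x8
Op 4 fold_up: fold axis h@24; visible region now rows[16,24) x cols[16,24) = 8x8
Op 5 fold_right: fold axis v@20; visible region now rows[16,24) x cols[20,24) = 8x4
Op 6 cut(0, 3): punch at orig (16,23); cuts so far [(16, 23)]; region rows[16,24) x cols[20,24) = 8x4
Op 7 cut(4, 2): punch at orig (20,22); cuts so far [(16, 23), (20, 22)]; region rows[16,24) x cols[20,24) = 8x4
Unfold 1 (reflect across v@20): 4 holes -> [(16, 16), (16, 23), (20, 17), (20, 22)]
Unfold 2 (reflect across h@24): 8 holes -> [(16, 16), (16, 23), (20, 17), (20, 22), (27, 17), (27, 22), (31, 16), (31, 23)]
Unfold 3 (reflect across v@24): 16 holes -> [(16, 16), (16, 23), (16, 24), (16, 31), (20, 17), (20, 22), (20, 25), (20, 30), (27, 17), (27, 22), (27, 25), (27, 30), (31, 16), (31, 23), (31, 24), (31, 31)]
Unfold 4 (reflect across h@16): 32 holes -> [(0, 16), (0, 23), (0, 24), (0, 31), (4, 17), (4, 22), (4, 25), (4, 30), (11, 17), (11, 22), (11, 25), (11, 30), (15, 16), (15, 23), (15, 24), (15, 31), (16, 16), (16, 23), (16, 24), (16, 31), (20, 17), (20, 22), (20, 25), (20, 30), (27, 17), (27, 22), (27, 25), (27, 30), (31, 16), (31, 23), (31, 24), (31, 31)]
Unfold 5 (reflect across v@16): 64 holes -> [(0, 0), (0, 7), (0, 8), (0, 15), (0, 16), (0, 23), (0, 24), (0, 31), (4, 1), (4, 6), (4, 9), (4, 14), (4, 17), (4, 22), (4, 25), (4, 30), (11, 1), (11, 6), (11, 9), (11, 14), (11, 17), (11, 22), (11, 25), (11, 30), (15, 0), (15, 7), (15, 8), (15, 15), (15, 16), (15, 23), (15, 24), (15, 31), (16, 0), (16, 7), (16, 8), (16, 15), (16, 16), (16, 23), (16, 24), (16, 31), (20, 1), (20, 6), (20, 9), (20, 14), (20, 17), (20, 22), (20, 25), (20, 30), (27, 1), (27, 6), (27, 9), (27, 14), (27, 17), (27, 22), (27, 25), (27, 30), (31, 0), (31, 7), (31, 8), (31, 15), (31, 16), (31, 23), (31, 24), (31, 31)]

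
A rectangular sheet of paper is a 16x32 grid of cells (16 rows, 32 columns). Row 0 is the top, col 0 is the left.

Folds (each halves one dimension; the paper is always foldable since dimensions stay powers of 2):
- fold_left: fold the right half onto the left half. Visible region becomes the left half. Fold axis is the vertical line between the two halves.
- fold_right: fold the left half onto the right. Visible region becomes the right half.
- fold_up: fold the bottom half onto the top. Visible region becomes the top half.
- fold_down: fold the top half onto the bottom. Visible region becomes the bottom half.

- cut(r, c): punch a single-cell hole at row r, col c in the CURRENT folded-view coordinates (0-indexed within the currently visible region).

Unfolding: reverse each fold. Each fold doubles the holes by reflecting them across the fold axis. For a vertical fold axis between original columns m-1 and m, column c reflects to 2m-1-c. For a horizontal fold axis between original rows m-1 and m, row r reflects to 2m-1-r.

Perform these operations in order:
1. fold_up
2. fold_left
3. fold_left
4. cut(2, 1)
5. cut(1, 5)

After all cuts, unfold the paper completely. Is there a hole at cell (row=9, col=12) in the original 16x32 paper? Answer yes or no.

Op 1 fold_up: fold axis h@8; visible region now rows[0,8) x cols[0,32) = 8x32
Op 2 fold_left: fold axis v@16; visible region now rows[0,8) x cols[0,16) = 8x16
Op 3 fold_left: fold axis v@8; visible region now rows[0,8) x cols[0,8) = 8x8
Op 4 cut(2, 1): punch at orig (2,1); cuts so far [(2, 1)]; region rows[0,8) x cols[0,8) = 8x8
Op 5 cut(1, 5): punch at orig (1,5); cuts so far [(1, 5), (2, 1)]; region rows[0,8) x cols[0,8) = 8x8
Unfold 1 (reflect across v@8): 4 holes -> [(1, 5), (1, 10), (2, 1), (2, 14)]
Unfold 2 (reflect across v@16): 8 holes -> [(1, 5), (1, 10), (1, 21), (1, 26), (2, 1), (2, 14), (2, 17), (2, 30)]
Unfold 3 (reflect across h@8): 16 holes -> [(1, 5), (1, 10), (1, 21), (1, 26), (2, 1), (2, 14), (2, 17), (2, 30), (13, 1), (13, 14), (13, 17), (13, 30), (14, 5), (14, 10), (14, 21), (14, 26)]
Holes: [(1, 5), (1, 10), (1, 21), (1, 26), (2, 1), (2, 14), (2, 17), (2, 30), (13, 1), (13, 14), (13, 17), (13, 30), (14, 5), (14, 10), (14, 21), (14, 26)]

Answer: no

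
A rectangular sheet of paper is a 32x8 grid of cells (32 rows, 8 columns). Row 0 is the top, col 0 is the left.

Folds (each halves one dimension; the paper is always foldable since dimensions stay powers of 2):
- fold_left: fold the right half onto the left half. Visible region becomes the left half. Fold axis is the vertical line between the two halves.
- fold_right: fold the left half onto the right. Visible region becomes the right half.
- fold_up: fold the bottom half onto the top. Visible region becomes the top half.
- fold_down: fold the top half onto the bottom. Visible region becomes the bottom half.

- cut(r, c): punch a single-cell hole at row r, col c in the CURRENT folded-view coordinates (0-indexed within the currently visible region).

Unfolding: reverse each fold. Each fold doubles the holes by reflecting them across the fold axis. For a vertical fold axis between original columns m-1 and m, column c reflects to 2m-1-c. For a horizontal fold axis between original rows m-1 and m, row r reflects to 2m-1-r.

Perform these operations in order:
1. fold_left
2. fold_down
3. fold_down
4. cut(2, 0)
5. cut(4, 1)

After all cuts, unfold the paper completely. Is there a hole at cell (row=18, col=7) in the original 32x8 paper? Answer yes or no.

Answer: no

Derivation:
Op 1 fold_left: fold axis v@4; visible region now rows[0,32) x cols[0,4) = 32x4
Op 2 fold_down: fold axis h@16; visible region now rows[16,32) x cols[0,4) = 16x4
Op 3 fold_down: fold axis h@24; visible region now rows[24,32) x cols[0,4) = 8x4
Op 4 cut(2, 0): punch at orig (26,0); cuts so far [(26, 0)]; region rows[24,32) x cols[0,4) = 8x4
Op 5 cut(4, 1): punch at orig (28,1); cuts so far [(26, 0), (28, 1)]; region rows[24,32) x cols[0,4) = 8x4
Unfold 1 (reflect across h@24): 4 holes -> [(19, 1), (21, 0), (26, 0), (28, 1)]
Unfold 2 (reflect across h@16): 8 holes -> [(3, 1), (5, 0), (10, 0), (12, 1), (19, 1), (21, 0), (26, 0), (28, 1)]
Unfold 3 (reflect across v@4): 16 holes -> [(3, 1), (3, 6), (5, 0), (5, 7), (10, 0), (10, 7), (12, 1), (12, 6), (19, 1), (19, 6), (21, 0), (21, 7), (26, 0), (26, 7), (28, 1), (28, 6)]
Holes: [(3, 1), (3, 6), (5, 0), (5, 7), (10, 0), (10, 7), (12, 1), (12, 6), (19, 1), (19, 6), (21, 0), (21, 7), (26, 0), (26, 7), (28, 1), (28, 6)]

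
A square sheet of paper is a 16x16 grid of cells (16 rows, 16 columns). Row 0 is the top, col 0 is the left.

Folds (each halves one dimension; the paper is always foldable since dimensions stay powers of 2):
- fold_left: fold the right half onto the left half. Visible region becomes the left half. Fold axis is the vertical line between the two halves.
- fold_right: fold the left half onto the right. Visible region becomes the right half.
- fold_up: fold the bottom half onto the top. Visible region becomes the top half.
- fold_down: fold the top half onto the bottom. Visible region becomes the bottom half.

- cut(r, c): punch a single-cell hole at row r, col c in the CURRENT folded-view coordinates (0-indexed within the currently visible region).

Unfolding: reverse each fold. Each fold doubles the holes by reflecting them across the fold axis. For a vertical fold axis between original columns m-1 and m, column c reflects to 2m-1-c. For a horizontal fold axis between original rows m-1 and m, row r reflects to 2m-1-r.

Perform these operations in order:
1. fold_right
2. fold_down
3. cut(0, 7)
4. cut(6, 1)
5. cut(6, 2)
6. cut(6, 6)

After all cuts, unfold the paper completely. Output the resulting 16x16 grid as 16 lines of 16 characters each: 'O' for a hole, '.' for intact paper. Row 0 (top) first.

Answer: ................
.O...OO..OO...O.
................
................
................
................
................
O..............O
O..............O
................
................
................
................
................
.O...OO..OO...O.
................

Derivation:
Op 1 fold_right: fold axis v@8; visible region now rows[0,16) x cols[8,16) = 16x8
Op 2 fold_down: fold axis h@8; visible region now rows[8,16) x cols[8,16) = 8x8
Op 3 cut(0, 7): punch at orig (8,15); cuts so far [(8, 15)]; region rows[8,16) x cols[8,16) = 8x8
Op 4 cut(6, 1): punch at orig (14,9); cuts so far [(8, 15), (14, 9)]; region rows[8,16) x cols[8,16) = 8x8
Op 5 cut(6, 2): punch at orig (14,10); cuts so far [(8, 15), (14, 9), (14, 10)]; region rows[8,16) x cols[8,16) = 8x8
Op 6 cut(6, 6): punch at orig (14,14); cuts so far [(8, 15), (14, 9), (14, 10), (14, 14)]; region rows[8,16) x cols[8,16) = 8x8
Unfold 1 (reflect across h@8): 8 holes -> [(1, 9), (1, 10), (1, 14), (7, 15), (8, 15), (14, 9), (14, 10), (14, 14)]
Unfold 2 (reflect across v@8): 16 holes -> [(1, 1), (1, 5), (1, 6), (1, 9), (1, 10), (1, 14), (7, 0), (7, 15), (8, 0), (8, 15), (14, 1), (14, 5), (14, 6), (14, 9), (14, 10), (14, 14)]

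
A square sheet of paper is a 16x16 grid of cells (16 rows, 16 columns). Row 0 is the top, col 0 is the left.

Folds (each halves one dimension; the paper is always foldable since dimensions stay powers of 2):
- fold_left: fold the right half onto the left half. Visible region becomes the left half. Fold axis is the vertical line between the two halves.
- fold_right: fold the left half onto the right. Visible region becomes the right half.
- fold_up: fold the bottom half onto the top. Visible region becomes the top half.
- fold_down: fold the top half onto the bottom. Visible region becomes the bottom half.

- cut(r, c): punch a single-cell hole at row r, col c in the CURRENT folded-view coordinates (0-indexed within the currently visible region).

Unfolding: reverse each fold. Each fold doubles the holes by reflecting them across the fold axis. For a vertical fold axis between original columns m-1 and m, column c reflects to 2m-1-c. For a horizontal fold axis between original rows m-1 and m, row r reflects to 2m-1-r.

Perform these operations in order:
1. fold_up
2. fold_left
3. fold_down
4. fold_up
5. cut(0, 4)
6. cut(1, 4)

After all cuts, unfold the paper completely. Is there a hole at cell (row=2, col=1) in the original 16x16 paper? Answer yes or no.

Op 1 fold_up: fold axis h@8; visible region now rows[0,8) x cols[0,16) = 8x16
Op 2 fold_left: fold axis v@8; visible region now rows[0,8) x cols[0,8) = 8x8
Op 3 fold_down: fold axis h@4; visible region now rows[4,8) x cols[0,8) = 4x8
Op 4 fold_up: fold axis h@6; visible region now rows[4,6) x cols[0,8) = 2x8
Op 5 cut(0, 4): punch at orig (4,4); cuts so far [(4, 4)]; region rows[4,6) x cols[0,8) = 2x8
Op 6 cut(1, 4): punch at orig (5,4); cuts so far [(4, 4), (5, 4)]; region rows[4,6) x cols[0,8) = 2x8
Unfold 1 (reflect across h@6): 4 holes -> [(4, 4), (5, 4), (6, 4), (7, 4)]
Unfold 2 (reflect across h@4): 8 holes -> [(0, 4), (1, 4), (2, 4), (3, 4), (4, 4), (5, 4), (6, 4), (7, 4)]
Unfold 3 (reflect across v@8): 16 holes -> [(0, 4), (0, 11), (1, 4), (1, 11), (2, 4), (2, 11), (3, 4), (3, 11), (4, 4), (4, 11), (5, 4), (5, 11), (6, 4), (6, 11), (7, 4), (7, 11)]
Unfold 4 (reflect across h@8): 32 holes -> [(0, 4), (0, 11), (1, 4), (1, 11), (2, 4), (2, 11), (3, 4), (3, 11), (4, 4), (4, 11), (5, 4), (5, 11), (6, 4), (6, 11), (7, 4), (7, 11), (8, 4), (8, 11), (9, 4), (9, 11), (10, 4), (10, 11), (11, 4), (11, 11), (12, 4), (12, 11), (13, 4), (13, 11), (14, 4), (14, 11), (15, 4), (15, 11)]
Holes: [(0, 4), (0, 11), (1, 4), (1, 11), (2, 4), (2, 11), (3, 4), (3, 11), (4, 4), (4, 11), (5, 4), (5, 11), (6, 4), (6, 11), (7, 4), (7, 11), (8, 4), (8, 11), (9, 4), (9, 11), (10, 4), (10, 11), (11, 4), (11, 11), (12, 4), (12, 11), (13, 4), (13, 11), (14, 4), (14, 11), (15, 4), (15, 11)]

Answer: no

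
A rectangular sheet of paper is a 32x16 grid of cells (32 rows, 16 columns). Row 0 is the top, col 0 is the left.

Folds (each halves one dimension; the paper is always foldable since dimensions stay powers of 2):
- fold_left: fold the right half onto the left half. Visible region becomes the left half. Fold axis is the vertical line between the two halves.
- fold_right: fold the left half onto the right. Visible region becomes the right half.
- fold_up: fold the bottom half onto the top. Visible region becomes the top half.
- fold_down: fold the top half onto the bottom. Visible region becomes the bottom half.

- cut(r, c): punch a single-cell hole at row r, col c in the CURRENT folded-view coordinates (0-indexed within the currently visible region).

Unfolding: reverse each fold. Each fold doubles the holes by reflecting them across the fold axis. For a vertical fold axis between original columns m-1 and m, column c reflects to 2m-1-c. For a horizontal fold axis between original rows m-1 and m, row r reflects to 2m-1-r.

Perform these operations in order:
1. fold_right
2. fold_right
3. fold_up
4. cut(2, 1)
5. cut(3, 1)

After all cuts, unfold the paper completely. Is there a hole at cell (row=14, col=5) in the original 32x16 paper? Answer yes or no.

Op 1 fold_right: fold axis v@8; visible region now rows[0,32) x cols[8,16) = 32x8
Op 2 fold_right: fold axis v@12; visible region now rows[0,32) x cols[12,16) = 32x4
Op 3 fold_up: fold axis h@16; visible region now rows[0,16) x cols[12,16) = 16x4
Op 4 cut(2, 1): punch at orig (2,13); cuts so far [(2, 13)]; region rows[0,16) x cols[12,16) = 16x4
Op 5 cut(3, 1): punch at orig (3,13); cuts so far [(2, 13), (3, 13)]; region rows[0,16) x cols[12,16) = 16x4
Unfold 1 (reflect across h@16): 4 holes -> [(2, 13), (3, 13), (28, 13), (29, 13)]
Unfold 2 (reflect across v@12): 8 holes -> [(2, 10), (2, 13), (3, 10), (3, 13), (28, 10), (28, 13), (29, 10), (29, 13)]
Unfold 3 (reflect across v@8): 16 holes -> [(2, 2), (2, 5), (2, 10), (2, 13), (3, 2), (3, 5), (3, 10), (3, 13), (28, 2), (28, 5), (28, 10), (28, 13), (29, 2), (29, 5), (29, 10), (29, 13)]
Holes: [(2, 2), (2, 5), (2, 10), (2, 13), (3, 2), (3, 5), (3, 10), (3, 13), (28, 2), (28, 5), (28, 10), (28, 13), (29, 2), (29, 5), (29, 10), (29, 13)]

Answer: no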